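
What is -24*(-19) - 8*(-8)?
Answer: 520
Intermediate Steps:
-24*(-19) - 8*(-8) = 456 + 64 = 520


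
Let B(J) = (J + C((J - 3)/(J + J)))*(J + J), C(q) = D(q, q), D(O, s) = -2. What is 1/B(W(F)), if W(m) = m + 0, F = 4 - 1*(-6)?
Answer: 1/160 ≈ 0.0062500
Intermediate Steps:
C(q) = -2
F = 10 (F = 4 + 6 = 10)
W(m) = m
B(J) = 2*J*(-2 + J) (B(J) = (J - 2)*(J + J) = (-2 + J)*(2*J) = 2*J*(-2 + J))
1/B(W(F)) = 1/(2*10*(-2 + 10)) = 1/(2*10*8) = 1/160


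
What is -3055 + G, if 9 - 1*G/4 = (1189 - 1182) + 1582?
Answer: -9375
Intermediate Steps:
G = -6320 (G = 36 - 4*((1189 - 1182) + 1582) = 36 - 4*(7 + 1582) = 36 - 4*1589 = 36 - 6356 = -6320)
-3055 + G = -3055 - 6320 = -9375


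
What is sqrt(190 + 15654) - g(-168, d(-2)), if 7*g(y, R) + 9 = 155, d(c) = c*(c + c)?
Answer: -146/7 + 2*sqrt(3961) ≈ 105.02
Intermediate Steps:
d(c) = 2*c**2 (d(c) = c*(2*c) = 2*c**2)
g(y, R) = 146/7 (g(y, R) = -9/7 + (1/7)*155 = -9/7 + 155/7 = 146/7)
sqrt(190 + 15654) - g(-168, d(-2)) = sqrt(190 + 15654) - 1*146/7 = sqrt(15844) - 146/7 = 2*sqrt(3961) - 146/7 = -146/7 + 2*sqrt(3961)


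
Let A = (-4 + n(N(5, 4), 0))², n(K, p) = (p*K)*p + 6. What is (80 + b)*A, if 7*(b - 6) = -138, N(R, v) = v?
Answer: 1856/7 ≈ 265.14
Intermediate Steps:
n(K, p) = 6 + K*p² (n(K, p) = (K*p)*p + 6 = K*p² + 6 = 6 + K*p²)
b = -96/7 (b = 6 + (⅐)*(-138) = 6 - 138/7 = -96/7 ≈ -13.714)
A = 4 (A = (-4 + (6 + 4*0²))² = (-4 + (6 + 4*0))² = (-4 + (6 + 0))² = (-4 + 6)² = 2² = 4)
(80 + b)*A = (80 - 96/7)*4 = (464/7)*4 = 1856/7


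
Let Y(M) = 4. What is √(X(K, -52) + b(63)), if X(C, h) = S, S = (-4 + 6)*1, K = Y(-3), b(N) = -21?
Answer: I*√19 ≈ 4.3589*I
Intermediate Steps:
K = 4
S = 2 (S = 2*1 = 2)
X(C, h) = 2
√(X(K, -52) + b(63)) = √(2 - 21) = √(-19) = I*√19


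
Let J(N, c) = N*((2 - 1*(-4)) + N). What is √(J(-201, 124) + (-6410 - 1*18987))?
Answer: √13798 ≈ 117.46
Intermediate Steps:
J(N, c) = N*(6 + N) (J(N, c) = N*((2 + 4) + N) = N*(6 + N))
√(J(-201, 124) + (-6410 - 1*18987)) = √(-201*(6 - 201) + (-6410 - 1*18987)) = √(-201*(-195) + (-6410 - 18987)) = √(39195 - 25397) = √13798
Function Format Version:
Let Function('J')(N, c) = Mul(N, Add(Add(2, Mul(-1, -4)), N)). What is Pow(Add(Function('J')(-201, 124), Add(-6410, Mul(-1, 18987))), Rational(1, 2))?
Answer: Pow(13798, Rational(1, 2)) ≈ 117.46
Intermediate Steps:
Function('J')(N, c) = Mul(N, Add(6, N)) (Function('J')(N, c) = Mul(N, Add(Add(2, 4), N)) = Mul(N, Add(6, N)))
Pow(Add(Function('J')(-201, 124), Add(-6410, Mul(-1, 18987))), Rational(1, 2)) = Pow(Add(Mul(-201, Add(6, -201)), Add(-6410, Mul(-1, 18987))), Rational(1, 2)) = Pow(Add(Mul(-201, -195), Add(-6410, -18987)), Rational(1, 2)) = Pow(Add(39195, -25397), Rational(1, 2)) = Pow(13798, Rational(1, 2))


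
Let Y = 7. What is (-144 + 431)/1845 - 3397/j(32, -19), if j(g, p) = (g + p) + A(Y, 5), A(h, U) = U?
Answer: -5657/30 ≈ -188.57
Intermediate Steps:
j(g, p) = 5 + g + p (j(g, p) = (g + p) + 5 = 5 + g + p)
(-144 + 431)/1845 - 3397/j(32, -19) = (-144 + 431)/1845 - 3397/(5 + 32 - 19) = 287*(1/1845) - 3397/18 = 7/45 - 3397*1/18 = 7/45 - 3397/18 = -5657/30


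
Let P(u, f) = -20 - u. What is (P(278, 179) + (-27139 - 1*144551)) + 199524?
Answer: 27536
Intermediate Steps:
(P(278, 179) + (-27139 - 1*144551)) + 199524 = ((-20 - 1*278) + (-27139 - 1*144551)) + 199524 = ((-20 - 278) + (-27139 - 144551)) + 199524 = (-298 - 171690) + 199524 = -171988 + 199524 = 27536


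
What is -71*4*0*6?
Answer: 0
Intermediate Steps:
-71*4*0*6 = -0*6 = -71*0 = 0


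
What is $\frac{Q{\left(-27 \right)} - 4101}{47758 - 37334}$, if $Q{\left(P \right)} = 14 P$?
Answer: $- \frac{4479}{10424} \approx -0.42968$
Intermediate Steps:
$\frac{Q{\left(-27 \right)} - 4101}{47758 - 37334} = \frac{14 \left(-27\right) - 4101}{47758 - 37334} = \frac{-378 - 4101}{10424} = \left(-4479\right) \frac{1}{10424} = - \frac{4479}{10424}$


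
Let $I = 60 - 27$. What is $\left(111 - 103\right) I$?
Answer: $264$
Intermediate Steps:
$I = 33$ ($I = 60 - 27 = 33$)
$\left(111 - 103\right) I = \left(111 - 103\right) 33 = 8 \cdot 33 = 264$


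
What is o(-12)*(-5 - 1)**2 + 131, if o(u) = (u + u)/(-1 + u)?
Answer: 2567/13 ≈ 197.46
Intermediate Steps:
o(u) = 2*u/(-1 + u) (o(u) = (2*u)/(-1 + u) = 2*u/(-1 + u))
o(-12)*(-5 - 1)**2 + 131 = (2*(-12)/(-1 - 12))*(-5 - 1)**2 + 131 = (2*(-12)/(-13))*(-6)**2 + 131 = (2*(-12)*(-1/13))*36 + 131 = (24/13)*36 + 131 = 864/13 + 131 = 2567/13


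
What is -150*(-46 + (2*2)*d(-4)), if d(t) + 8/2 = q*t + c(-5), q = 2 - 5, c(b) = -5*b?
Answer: -12900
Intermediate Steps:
q = -3
d(t) = 21 - 3*t (d(t) = -4 + (-3*t - 5*(-5)) = -4 + (-3*t + 25) = -4 + (25 - 3*t) = 21 - 3*t)
-150*(-46 + (2*2)*d(-4)) = -150*(-46 + (2*2)*(21 - 3*(-4))) = -150*(-46 + 4*(21 + 12)) = -150*(-46 + 4*33) = -150*(-46 + 132) = -150*86 = -12900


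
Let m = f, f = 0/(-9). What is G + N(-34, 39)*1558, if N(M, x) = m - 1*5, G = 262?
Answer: -7528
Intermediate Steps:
f = 0 (f = 0*(-⅑) = 0)
m = 0
N(M, x) = -5 (N(M, x) = 0 - 1*5 = 0 - 5 = -5)
G + N(-34, 39)*1558 = 262 - 5*1558 = 262 - 7790 = -7528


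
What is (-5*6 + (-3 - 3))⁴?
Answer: 1679616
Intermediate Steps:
(-5*6 + (-3 - 3))⁴ = (-30 - 6)⁴ = (-36)⁴ = 1679616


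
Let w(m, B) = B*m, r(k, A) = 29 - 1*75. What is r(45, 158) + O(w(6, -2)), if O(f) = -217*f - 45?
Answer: 2513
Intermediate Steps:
r(k, A) = -46 (r(k, A) = 29 - 75 = -46)
O(f) = -45 - 217*f
r(45, 158) + O(w(6, -2)) = -46 + (-45 - (-434)*6) = -46 + (-45 - 217*(-12)) = -46 + (-45 + 2604) = -46 + 2559 = 2513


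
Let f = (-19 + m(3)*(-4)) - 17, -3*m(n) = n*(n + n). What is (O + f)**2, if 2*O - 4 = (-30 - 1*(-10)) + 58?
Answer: 81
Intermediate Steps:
m(n) = -2*n**2/3 (m(n) = -n*(n + n)/3 = -n*2*n/3 = -2*n**2/3)
O = 21 (O = 2 + ((-30 - 1*(-10)) + 58)/2 = 2 + ((-30 + 10) + 58)/2 = 2 + (-20 + 58)/2 = 2 + (1/2)*38 = 2 + 19 = 21)
f = -12 (f = (-19 - 2/3*3**2*(-4)) - 17 = (-19 - 2/3*9*(-4)) - 17 = (-19 - 6*(-4)) - 17 = (-19 + 24) - 17 = 5 - 17 = -12)
(O + f)**2 = (21 - 12)**2 = 9**2 = 81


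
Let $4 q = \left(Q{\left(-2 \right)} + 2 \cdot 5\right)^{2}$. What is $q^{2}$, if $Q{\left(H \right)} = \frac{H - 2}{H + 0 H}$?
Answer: $1296$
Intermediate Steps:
$Q{\left(H \right)} = \frac{-2 + H}{H}$ ($Q{\left(H \right)} = \frac{-2 + H}{H + 0} = \frac{-2 + H}{H}$)
$q = 36$ ($q = \frac{\left(\frac{-2 - 2}{-2} + 2 \cdot 5\right)^{2}}{4} = \frac{\left(\left(- \frac{1}{2}\right) \left(-4\right) + 10\right)^{2}}{4} = \frac{\left(2 + 10\right)^{2}}{4} = \frac{12^{2}}{4} = \frac{1}{4} \cdot 144 = 36$)
$q^{2} = 36^{2} = 1296$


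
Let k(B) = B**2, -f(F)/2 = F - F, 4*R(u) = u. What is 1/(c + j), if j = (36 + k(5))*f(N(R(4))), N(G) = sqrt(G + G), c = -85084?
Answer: -1/85084 ≈ -1.1753e-5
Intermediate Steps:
R(u) = u/4
N(G) = sqrt(2)*sqrt(G) (N(G) = sqrt(2*G) = sqrt(2)*sqrt(G))
f(F) = 0 (f(F) = -2*(F - F) = -2*0 = 0)
j = 0 (j = (36 + 5**2)*0 = (36 + 25)*0 = 61*0 = 0)
1/(c + j) = 1/(-85084 + 0) = 1/(-85084) = -1/85084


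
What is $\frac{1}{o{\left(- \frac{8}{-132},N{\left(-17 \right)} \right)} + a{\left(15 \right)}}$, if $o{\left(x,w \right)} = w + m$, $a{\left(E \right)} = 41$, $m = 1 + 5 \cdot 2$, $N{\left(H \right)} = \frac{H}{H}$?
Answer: $\frac{1}{53} \approx 0.018868$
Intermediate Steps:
$N{\left(H \right)} = 1$
$m = 11$ ($m = 1 + 10 = 11$)
$o{\left(x,w \right)} = 11 + w$ ($o{\left(x,w \right)} = w + 11 = 11 + w$)
$\frac{1}{o{\left(- \frac{8}{-132},N{\left(-17 \right)} \right)} + a{\left(15 \right)}} = \frac{1}{\left(11 + 1\right) + 41} = \frac{1}{12 + 41} = \frac{1}{53}$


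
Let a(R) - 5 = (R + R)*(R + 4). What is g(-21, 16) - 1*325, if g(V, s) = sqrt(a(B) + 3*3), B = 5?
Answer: -325 + 2*sqrt(26) ≈ -314.80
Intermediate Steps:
a(R) = 5 + 2*R*(4 + R) (a(R) = 5 + (R + R)*(R + 4) = 5 + (2*R)*(4 + R) = 5 + 2*R*(4 + R))
g(V, s) = 2*sqrt(26) (g(V, s) = sqrt((5 + 2*5**2 + 8*5) + 3*3) = sqrt((5 + 2*25 + 40) + 9) = sqrt((5 + 50 + 40) + 9) = sqrt(95 + 9) = sqrt(104) = 2*sqrt(26))
g(-21, 16) - 1*325 = 2*sqrt(26) - 1*325 = 2*sqrt(26) - 325 = -325 + 2*sqrt(26)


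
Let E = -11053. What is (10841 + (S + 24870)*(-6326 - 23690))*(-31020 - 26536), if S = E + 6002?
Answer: 34238698193228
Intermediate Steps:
S = -5051 (S = -11053 + 6002 = -5051)
(10841 + (S + 24870)*(-6326 - 23690))*(-31020 - 26536) = (10841 + (-5051 + 24870)*(-6326 - 23690))*(-31020 - 26536) = (10841 + 19819*(-30016))*(-57556) = (10841 - 594887104)*(-57556) = -594876263*(-57556) = 34238698193228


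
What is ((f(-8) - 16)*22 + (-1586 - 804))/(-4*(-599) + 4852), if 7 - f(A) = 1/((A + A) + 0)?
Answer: -20693/57984 ≈ -0.35687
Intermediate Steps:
f(A) = 7 - 1/(2*A) (f(A) = 7 - 1/((A + A) + 0) = 7 - 1/(2*A + 0) = 7 - 1/(2*A))
((f(-8) - 16)*22 + (-1586 - 804))/(-4*(-599) + 4852) = (((7 - ½/(-8)) - 16)*22 + (-1586 - 804))/(-4*(-599) + 4852) = (((7 - ½*(-⅛)) - 16)*22 - 2390)/(2396 + 4852) = (((7 + 1/16) - 16)*22 - 2390)/7248 = ((113/16 - 16)*22 - 2390)*(1/7248) = (-143/16*22 - 2390)*(1/7248) = (-1573/8 - 2390)*(1/7248) = -20693/8*1/7248 = -20693/57984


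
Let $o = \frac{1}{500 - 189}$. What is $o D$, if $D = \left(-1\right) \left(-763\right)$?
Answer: $\frac{763}{311} \approx 2.4534$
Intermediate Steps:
$o = \frac{1}{311} \approx 0.0032154$
$D = 763$
$o D = \frac{1}{311} \cdot 763 = \frac{763}{311}$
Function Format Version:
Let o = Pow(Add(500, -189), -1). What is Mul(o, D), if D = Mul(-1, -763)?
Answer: Rational(763, 311) ≈ 2.4534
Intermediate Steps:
o = Rational(1, 311) (o = Pow(311, -1) = Rational(1, 311) ≈ 0.0032154)
D = 763
Mul(o, D) = Mul(Rational(1, 311), 763) = Rational(763, 311)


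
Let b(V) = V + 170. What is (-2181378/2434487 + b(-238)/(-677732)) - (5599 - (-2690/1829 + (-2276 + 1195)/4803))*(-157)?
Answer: 289654488850867573206949/329411735647664307 ≈ 8.7931e+5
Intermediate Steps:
b(V) = 170 + V
(-2181378/2434487 + b(-238)/(-677732)) - (5599 - (-2690/1829 + (-2276 + 1195)/4803))*(-157) = (-2181378/2434487 + (170 - 238)/(-677732)) - (5599 - (-2690/1829 + (-2276 + 1195)/4803))*(-157) = (-2181378*1/2434487 - 68*(-1/677732)) - (5599 - (-2690*1/1829 - 1081*1/4803))*(-157) = (-2181378/2434487 + 17/169433) - (5599 - (-2690/1829 - 1081/4803))*(-157) = -33596002945/37498403261 - (5599 - 1*(-14897219/8784687))*(-157) = -33596002945/37498403261 - (5599 + 14897219/8784687)*(-157) = -33596002945/37498403261 - 49200359732*(-157)/8784687 = -33596002945/37498403261 - 1*(-7724456477924/8784687) = -33596002945/37498403261 + 7724456477924/8784687 = 289654488850867573206949/329411735647664307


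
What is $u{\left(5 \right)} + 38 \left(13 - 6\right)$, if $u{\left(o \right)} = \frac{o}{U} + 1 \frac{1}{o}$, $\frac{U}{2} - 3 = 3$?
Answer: $\frac{15997}{60} \approx 266.62$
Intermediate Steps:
$U = 12$ ($U = 6 + 2 \cdot 3 = 6 + 6 = 12$)
$u{\left(o \right)} = \frac{1}{o} + \frac{o}{12}$ ($u{\left(o \right)} = \frac{o}{12} + 1 \frac{1}{o} = o \frac{1}{12} + \frac{1}{o} = \frac{o}{12} + \frac{1}{o} = \frac{1}{o} + \frac{o}{12}$)
$u{\left(5 \right)} + 38 \left(13 - 6\right) = \left(\frac{1}{5} + \frac{1}{12} \cdot 5\right) + 38 \left(13 - 6\right) = \left(\frac{1}{5} + \frac{5}{12}\right) + 38 \cdot 7 = \frac{37}{60} + 266 = \frac{15997}{60}$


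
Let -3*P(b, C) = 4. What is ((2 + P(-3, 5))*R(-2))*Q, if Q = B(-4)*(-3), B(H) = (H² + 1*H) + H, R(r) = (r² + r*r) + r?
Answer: -96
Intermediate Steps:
P(b, C) = -4/3 (P(b, C) = -⅓*4 = -4/3)
R(r) = r + 2*r² (R(r) = (r² + r²) + r = 2*r² + r = r + 2*r²)
B(H) = H² + 2*H (B(H) = (H² + H) + H = (H + H²) + H = H² + 2*H)
Q = -24 (Q = -4*(2 - 4)*(-3) = -4*(-2)*(-3) = 8*(-3) = -24)
((2 + P(-3, 5))*R(-2))*Q = ((2 - 4/3)*(-2*(1 + 2*(-2))))*(-24) = (2*(-2*(1 - 4))/3)*(-24) = (2*(-2*(-3))/3)*(-24) = ((⅔)*6)*(-24) = 4*(-24) = -96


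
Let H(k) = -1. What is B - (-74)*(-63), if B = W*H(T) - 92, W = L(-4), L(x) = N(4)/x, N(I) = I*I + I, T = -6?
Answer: -4749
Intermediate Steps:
N(I) = I + I**2 (N(I) = I**2 + I = I + I**2)
L(x) = 20/x (L(x) = (4*(1 + 4))/x = (4*5)/x = 20/x)
W = -5 (W = 20/(-4) = 20*(-1/4) = -5)
B = -87 (B = -5*(-1) - 92 = 5 - 92 = -87)
B - (-74)*(-63) = -87 - (-74)*(-63) = -87 - 1*4662 = -87 - 4662 = -4749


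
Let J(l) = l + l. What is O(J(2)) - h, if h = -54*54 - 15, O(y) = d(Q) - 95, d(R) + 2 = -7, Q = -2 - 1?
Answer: 2827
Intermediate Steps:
Q = -3
J(l) = 2*l
d(R) = -9 (d(R) = -2 - 7 = -9)
O(y) = -104 (O(y) = -9 - 95 = -104)
h = -2931 (h = -2916 - 15 = -2931)
O(J(2)) - h = -104 - 1*(-2931) = -104 + 2931 = 2827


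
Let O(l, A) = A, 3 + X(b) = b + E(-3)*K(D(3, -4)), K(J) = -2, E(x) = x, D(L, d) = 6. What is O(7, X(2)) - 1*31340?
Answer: -31335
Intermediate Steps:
X(b) = 3 + b (X(b) = -3 + (b - 3*(-2)) = -3 + (b + 6) = -3 + (6 + b) = 3 + b)
O(7, X(2)) - 1*31340 = (3 + 2) - 1*31340 = 5 - 31340 = -31335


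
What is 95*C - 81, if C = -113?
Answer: -10816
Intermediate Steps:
95*C - 81 = 95*(-113) - 81 = -10735 - 81 = -10816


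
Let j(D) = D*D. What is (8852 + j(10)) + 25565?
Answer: 34517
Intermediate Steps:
j(D) = D²
(8852 + j(10)) + 25565 = (8852 + 10²) + 25565 = (8852 + 100) + 25565 = 8952 + 25565 = 34517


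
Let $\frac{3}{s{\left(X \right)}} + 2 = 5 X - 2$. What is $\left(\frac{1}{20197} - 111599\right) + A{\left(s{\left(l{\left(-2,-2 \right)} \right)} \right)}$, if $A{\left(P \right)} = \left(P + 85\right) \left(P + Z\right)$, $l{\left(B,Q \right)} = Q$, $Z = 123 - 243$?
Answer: $- \frac{482125111429}{3958612} \approx -1.2179 \cdot 10^{5}$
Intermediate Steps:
$Z = -120$
$s{\left(X \right)} = \frac{3}{-4 + 5 X}$ ($s{\left(X \right)} = \frac{3}{-2 + \left(5 X - 2\right)} = \frac{3}{-2 + \left(-2 + 5 X\right)} = \frac{3}{-4 + 5 X}$)
$A{\left(P \right)} = \left(-120 + P\right) \left(85 + P\right)$ ($A{\left(P \right)} = \left(P + 85\right) \left(P - 120\right) = \left(85 + P\right) \left(-120 + P\right) = \left(-120 + P\right) \left(85 + P\right)$)
$\left(\frac{1}{20197} - 111599\right) + A{\left(s{\left(l{\left(-2,-2 \right)} \right)} \right)} = \left(\frac{1}{20197} - 111599\right) - \left(10200 - \frac{9}{\left(-4 + 5 \left(-2\right)\right)^{2}} + 35 \cdot 3 \frac{1}{-4 + 5 \left(-2\right)}\right) = \left(\frac{1}{20197} - 111599\right) - \left(10200 - \frac{9}{\left(-4 - 10\right)^{2}} + 35 \cdot 3 \frac{1}{-4 - 10}\right) = - \frac{2253965002}{20197} - \left(10200 - \frac{9}{196} + 35 \cdot 3 \frac{1}{-14}\right) = - \frac{2253965002}{20197} - \left(10200 - \frac{9}{196} + 35 \cdot 3 \left(- \frac{1}{14}\right)\right) = - \frac{2253965002}{20197} - \left(\frac{20385}{2} - \frac{9}{196}\right) = - \frac{2253965002}{20197} + \left(-10200 + \frac{9}{196} + \frac{15}{2}\right) = - \frac{2253965002}{20197} - \frac{1997721}{196} = - \frac{482125111429}{3958612}$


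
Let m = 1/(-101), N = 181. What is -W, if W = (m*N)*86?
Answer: 15566/101 ≈ 154.12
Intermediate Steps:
m = -1/101 ≈ -0.0099010
W = -15566/101 (W = -1/101*181*86 = -181/101*86 = -15566/101 ≈ -154.12)
-W = -1*(-15566/101) = 15566/101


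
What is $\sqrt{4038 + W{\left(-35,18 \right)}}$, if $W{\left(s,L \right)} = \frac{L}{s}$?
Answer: $\frac{32 \sqrt{4830}}{35} \approx 63.541$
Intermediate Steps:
$\sqrt{4038 + W{\left(-35,18 \right)}} = \sqrt{4038 + \frac{18}{-35}} = \sqrt{4038 + 18 \left(- \frac{1}{35}\right)} = \sqrt{4038 - \frac{18}{35}} = \sqrt{\frac{141312}{35}} = \frac{32 \sqrt{4830}}{35}$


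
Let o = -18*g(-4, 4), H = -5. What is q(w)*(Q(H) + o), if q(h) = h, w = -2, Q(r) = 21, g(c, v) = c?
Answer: -186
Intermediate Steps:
o = 72 (o = -18*(-4) = 72)
q(w)*(Q(H) + o) = -2*(21 + 72) = -2*93 = -186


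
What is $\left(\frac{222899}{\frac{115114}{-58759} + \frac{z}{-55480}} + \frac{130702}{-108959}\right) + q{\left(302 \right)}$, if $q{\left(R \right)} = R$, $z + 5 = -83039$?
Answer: $- \frac{19781129303476887334}{41048732170179} \approx -4.8189 \cdot 10^{5}$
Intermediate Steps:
$z = -83044$ ($z = -5 - 83039 = -83044$)
$\left(\frac{222899}{\frac{115114}{-58759} + \frac{z}{-55480}} + \frac{130702}{-108959}\right) + q{\left(302 \right)} = \left(\frac{222899}{\frac{115114}{-58759} - \frac{83044}{-55480}} + \frac{130702}{-108959}\right) + 302 = \left(\frac{222899}{115114 \left(- \frac{1}{58759}\right) - - \frac{20761}{13870}} + 130702 \left(- \frac{1}{108959}\right)\right) + 302 = \left(\frac{222899}{- \frac{115114}{58759} + \frac{20761}{13870}} - \frac{130702}{108959}\right) + 302 = \left(\frac{222899}{- \frac{376735581}{814987330}} - \frac{130702}{108959}\right) + 302 = \left(222899 \left(- \frac{814987330}{376735581}\right) - \frac{130702}{108959}\right) + 302 = \left(- \frac{181659860869670}{376735581} - \frac{130702}{108959}\right) + 302 = - \frac{19793526020592281392}{41048732170179} + 302 = - \frac{19781129303476887334}{41048732170179}$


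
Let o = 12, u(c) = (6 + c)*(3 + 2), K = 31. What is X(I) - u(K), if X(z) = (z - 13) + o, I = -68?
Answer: -254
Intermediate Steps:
u(c) = 30 + 5*c (u(c) = (6 + c)*5 = 30 + 5*c)
X(z) = -1 + z (X(z) = (z - 13) + 12 = (-13 + z) + 12 = -1 + z)
X(I) - u(K) = (-1 - 68) - (30 + 5*31) = -69 - (30 + 155) = -69 - 1*185 = -69 - 185 = -254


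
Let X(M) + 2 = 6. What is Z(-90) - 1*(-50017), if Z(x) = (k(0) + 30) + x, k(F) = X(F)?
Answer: 49961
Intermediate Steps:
X(M) = 4 (X(M) = -2 + 6 = 4)
k(F) = 4
Z(x) = 34 + x (Z(x) = (4 + 30) + x = 34 + x)
Z(-90) - 1*(-50017) = (34 - 90) - 1*(-50017) = -56 + 50017 = 49961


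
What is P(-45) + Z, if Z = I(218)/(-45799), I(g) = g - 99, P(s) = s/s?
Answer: 45680/45799 ≈ 0.99740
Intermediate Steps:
P(s) = 1
I(g) = -99 + g
Z = -119/45799 (Z = (-99 + 218)/(-45799) = 119*(-1/45799) = -119/45799 ≈ -0.0025983)
P(-45) + Z = 1 - 119/45799 = 45680/45799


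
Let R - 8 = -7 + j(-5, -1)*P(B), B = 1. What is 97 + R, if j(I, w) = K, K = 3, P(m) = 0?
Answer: 98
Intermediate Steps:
j(I, w) = 3
R = 1 (R = 8 + (-7 + 3*0) = 8 + (-7 + 0) = 8 - 7 = 1)
97 + R = 97 + 1 = 98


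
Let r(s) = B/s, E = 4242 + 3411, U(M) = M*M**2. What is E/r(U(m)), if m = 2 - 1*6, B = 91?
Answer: -489792/91 ≈ -5382.3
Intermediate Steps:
m = -4 (m = 2 - 6 = -4)
U(M) = M**3
E = 7653
r(s) = 91/s
E/r(U(m)) = 7653/((91/((-4)**3))) = 7653/((91/(-64))) = 7653/((91*(-1/64))) = 7653/(-91/64) = 7653*(-64/91) = -489792/91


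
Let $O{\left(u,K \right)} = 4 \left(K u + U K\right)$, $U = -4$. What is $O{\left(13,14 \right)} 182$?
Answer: $91728$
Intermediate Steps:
$O{\left(u,K \right)} = - 16 K + 4 K u$ ($O{\left(u,K \right)} = 4 \left(K u - 4 K\right) = 4 \left(- 4 K + K u\right) = - 16 K + 4 K u$)
$O{\left(13,14 \right)} 182 = 4 \cdot 14 \left(-4 + 13\right) 182 = 4 \cdot 14 \cdot 9 \cdot 182 = 504 \cdot 182 = 91728$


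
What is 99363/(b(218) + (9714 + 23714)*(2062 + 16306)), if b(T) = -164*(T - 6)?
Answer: 33121/204656912 ≈ 0.00016184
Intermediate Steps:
b(T) = 984 - 164*T (b(T) = -164*(-6 + T) = 984 - 164*T)
99363/(b(218) + (9714 + 23714)*(2062 + 16306)) = 99363/((984 - 164*218) + (9714 + 23714)*(2062 + 16306)) = 99363/((984 - 35752) + 33428*18368) = 99363/(-34768 + 614005504) = 99363/613970736 = 99363*(1/613970736) = 33121/204656912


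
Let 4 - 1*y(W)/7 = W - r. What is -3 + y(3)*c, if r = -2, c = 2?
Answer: -17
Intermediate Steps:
y(W) = 14 - 7*W (y(W) = 28 - 7*(W - 1*(-2)) = 28 - 7*(W + 2) = 28 - 7*(2 + W) = 28 + (-14 - 7*W) = 14 - 7*W)
-3 + y(3)*c = -3 + (14 - 7*3)*2 = -3 + (14 - 21)*2 = -3 - 7*2 = -3 - 14 = -17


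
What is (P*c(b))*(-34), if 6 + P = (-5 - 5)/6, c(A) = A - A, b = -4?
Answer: 0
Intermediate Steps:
c(A) = 0
P = -23/3 (P = -6 + (-5 - 5)/6 = -6 + (⅙)*(-10) = -6 - 5/3 = -23/3 ≈ -7.6667)
(P*c(b))*(-34) = -23/3*0*(-34) = 0*(-34) = 0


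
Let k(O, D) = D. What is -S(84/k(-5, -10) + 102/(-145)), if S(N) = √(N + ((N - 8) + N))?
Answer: -32*I*√29/29 ≈ -5.9423*I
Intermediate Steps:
S(N) = √(-8 + 3*N) (S(N) = √(N + ((-8 + N) + N)) = √(N + (-8 + 2*N)) = √(-8 + 3*N))
-S(84/k(-5, -10) + 102/(-145)) = -√(-8 + 3*(84/(-10) + 102/(-145))) = -√(-8 + 3*(84*(-⅒) + 102*(-1/145))) = -√(-8 + 3*(-42/5 - 102/145)) = -√(-8 + 3*(-264/29)) = -√(-8 - 792/29) = -√(-1024/29) = -32*I*√29/29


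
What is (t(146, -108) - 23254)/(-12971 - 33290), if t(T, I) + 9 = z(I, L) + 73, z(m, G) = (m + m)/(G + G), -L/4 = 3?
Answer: 23181/46261 ≈ 0.50109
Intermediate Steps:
L = -12 (L = -4*3 = -12)
z(m, G) = m/G (z(m, G) = (2*m)/((2*G)) = (2*m)*(1/(2*G)) = m/G)
t(T, I) = 64 - I/12 (t(T, I) = -9 + (I/(-12) + 73) = -9 + (I*(-1/12) + 73) = -9 + (-I/12 + 73) = -9 + (73 - I/12) = 64 - I/12)
(t(146, -108) - 23254)/(-12971 - 33290) = ((64 - 1/12*(-108)) - 23254)/(-12971 - 33290) = ((64 + 9) - 23254)/(-46261) = (73 - 23254)*(-1/46261) = -23181*(-1/46261) = 23181/46261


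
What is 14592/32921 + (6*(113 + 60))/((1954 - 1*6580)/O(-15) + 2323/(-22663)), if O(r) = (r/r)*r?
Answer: 4381967548122/1150086279251 ≈ 3.8101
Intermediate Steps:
O(r) = r (O(r) = 1*r = r)
14592/32921 + (6*(113 + 60))/((1954 - 1*6580)/O(-15) + 2323/(-22663)) = 14592/32921 + (6*(113 + 60))/((1954 - 1*6580)/(-15) + 2323/(-22663)) = 14592*(1/32921) + (6*173)/((1954 - 6580)*(-1/15) + 2323*(-1/22663)) = 14592/32921 + 1038/(-4626*(-1/15) - 2323/22663) = 14592/32921 + 1038/(1542/5 - 2323/22663) = 14592/32921 + 1038/(34934731/113315) = 14592/32921 + 1038*(113315/34934731) = 14592/32921 + 117620970/34934731 = 4381967548122/1150086279251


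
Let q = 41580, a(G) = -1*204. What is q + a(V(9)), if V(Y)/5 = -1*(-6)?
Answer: 41376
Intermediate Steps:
V(Y) = 30 (V(Y) = 5*(-1*(-6)) = 5*6 = 30)
a(G) = -204
q + a(V(9)) = 41580 - 204 = 41376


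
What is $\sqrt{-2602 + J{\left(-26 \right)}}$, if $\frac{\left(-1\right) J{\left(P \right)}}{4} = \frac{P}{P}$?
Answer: $i \sqrt{2606} \approx 51.049 i$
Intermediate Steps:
$J{\left(P \right)} = -4$ ($J{\left(P \right)} = - 4 \frac{P}{P} = \left(-4\right) 1 = -4$)
$\sqrt{-2602 + J{\left(-26 \right)}} = \sqrt{-2602 - 4} = \sqrt{-2606} = i \sqrt{2606}$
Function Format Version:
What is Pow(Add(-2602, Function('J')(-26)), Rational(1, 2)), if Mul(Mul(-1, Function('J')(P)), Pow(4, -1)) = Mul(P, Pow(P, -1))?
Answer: Mul(I, Pow(2606, Rational(1, 2))) ≈ Mul(51.049, I)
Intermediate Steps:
Function('J')(P) = -4 (Function('J')(P) = Mul(-4, Mul(P, Pow(P, -1))) = Mul(-4, 1) = -4)
Pow(Add(-2602, Function('J')(-26)), Rational(1, 2)) = Pow(Add(-2602, -4), Rational(1, 2)) = Pow(-2606, Rational(1, 2)) = Mul(I, Pow(2606, Rational(1, 2)))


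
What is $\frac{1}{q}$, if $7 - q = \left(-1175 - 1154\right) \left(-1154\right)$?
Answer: $- \frac{1}{2687659} \approx -3.7207 \cdot 10^{-7}$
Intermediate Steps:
$q = -2687659$ ($q = 7 - \left(-1175 - 1154\right) \left(-1154\right) = 7 - \left(-2329\right) \left(-1154\right) = 7 - 2687666 = -2687659$)
$\frac{1}{q} = \frac{1}{-2687659} = - \frac{1}{2687659}$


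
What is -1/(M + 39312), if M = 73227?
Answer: -1/112539 ≈ -8.8858e-6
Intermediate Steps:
-1/(M + 39312) = -1/(73227 + 39312) = -1/112539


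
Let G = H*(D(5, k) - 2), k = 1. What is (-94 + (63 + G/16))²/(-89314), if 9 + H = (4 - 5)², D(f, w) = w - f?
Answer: -392/44657 ≈ -0.0087780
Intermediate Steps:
H = -8 (H = -9 + (4 - 5)² = -9 + (-1)² = -9 + 1 = -8)
G = 48 (G = -8*((1 - 1*5) - 2) = -8*((1 - 5) - 2) = -8*(-4 - 2) = -8*(-6) = 48)
(-94 + (63 + G/16))²/(-89314) = (-94 + (63 + 48/16))²/(-89314) = (-94 + (63 + 48*(1/16)))²*(-1/89314) = (-94 + (63 + 3))²*(-1/89314) = (-94 + 66)²*(-1/89314) = (-28)²*(-1/89314) = 784*(-1/89314) = -392/44657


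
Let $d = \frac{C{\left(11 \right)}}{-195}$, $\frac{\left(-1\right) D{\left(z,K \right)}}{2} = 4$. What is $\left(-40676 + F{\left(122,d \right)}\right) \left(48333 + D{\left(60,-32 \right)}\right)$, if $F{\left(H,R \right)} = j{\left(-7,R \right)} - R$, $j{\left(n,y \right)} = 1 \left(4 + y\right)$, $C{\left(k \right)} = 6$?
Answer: $-1965474400$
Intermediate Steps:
$j{\left(n,y \right)} = 4 + y$
$D{\left(z,K \right)} = -8$ ($D{\left(z,K \right)} = \left(-2\right) 4 = -8$)
$d = - \frac{2}{65}$ ($d = \frac{6}{-195} = 6 \left(- \frac{1}{195}\right) = - \frac{2}{65} \approx -0.030769$)
$F{\left(H,R \right)} = 4$ ($F{\left(H,R \right)} = \left(4 + R\right) - R = 4$)
$\left(-40676 + F{\left(122,d \right)}\right) \left(48333 + D{\left(60,-32 \right)}\right) = \left(-40676 + 4\right) \left(48333 - 8\right) = \left(-40672\right) 48325 = -1965474400$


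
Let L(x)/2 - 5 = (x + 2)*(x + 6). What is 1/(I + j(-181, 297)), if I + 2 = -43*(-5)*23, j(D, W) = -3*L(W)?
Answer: -1/538669 ≈ -1.8564e-6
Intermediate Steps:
L(x) = 10 + 2*(2 + x)*(6 + x) (L(x) = 10 + 2*((x + 2)*(x + 6)) = 10 + 2*((2 + x)*(6 + x)) = 10 + 2*(2 + x)*(6 + x))
j(D, W) = -102 - 48*W - 6*W² (j(D, W) = -3*(34 + 2*W² + 16*W) = -102 - 48*W - 6*W²)
I = 4943 (I = -2 - 43*(-5)*23 = -2 + 215*23 = -2 + 4945 = 4943)
1/(I + j(-181, 297)) = 1/(4943 + (-102 - 48*297 - 6*297²)) = 1/(4943 + (-102 - 14256 - 6*88209)) = 1/(4943 + (-102 - 14256 - 529254)) = 1/(4943 - 543612) = 1/(-538669) = -1/538669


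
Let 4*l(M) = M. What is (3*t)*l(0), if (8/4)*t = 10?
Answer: 0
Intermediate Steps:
t = 5 (t = (½)*10 = 5)
l(M) = M/4
(3*t)*l(0) = (3*5)*((¼)*0) = 15*0 = 0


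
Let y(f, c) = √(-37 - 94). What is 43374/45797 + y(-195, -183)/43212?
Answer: 43374/45797 + I*√131/43212 ≈ 0.94709 + 0.00026487*I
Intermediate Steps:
y(f, c) = I*√131 (y(f, c) = √(-131) = I*√131)
43374/45797 + y(-195, -183)/43212 = 43374/45797 + (I*√131)/43212 = 43374*(1/45797) + (I*√131)*(1/43212) = 43374/45797 + I*√131/43212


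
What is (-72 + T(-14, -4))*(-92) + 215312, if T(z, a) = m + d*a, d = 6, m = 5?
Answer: 223684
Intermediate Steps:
T(z, a) = 5 + 6*a
(-72 + T(-14, -4))*(-92) + 215312 = (-72 + (5 + 6*(-4)))*(-92) + 215312 = (-72 + (5 - 24))*(-92) + 215312 = (-72 - 19)*(-92) + 215312 = -91*(-92) + 215312 = 8372 + 215312 = 223684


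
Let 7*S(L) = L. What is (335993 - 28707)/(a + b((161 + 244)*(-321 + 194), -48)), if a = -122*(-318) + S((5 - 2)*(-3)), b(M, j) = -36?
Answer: 2151002/271311 ≈ 7.9282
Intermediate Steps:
S(L) = L/7
a = 271563/7 (a = -122*(-318) + ((5 - 2)*(-3))/7 = 38796 + (3*(-3))/7 = 38796 + (⅐)*(-9) = 38796 - 9/7 = 271563/7 ≈ 38795.)
(335993 - 28707)/(a + b((161 + 244)*(-321 + 194), -48)) = (335993 - 28707)/(271563/7 - 36) = 307286/(271311/7) = 307286*(7/271311) = 2151002/271311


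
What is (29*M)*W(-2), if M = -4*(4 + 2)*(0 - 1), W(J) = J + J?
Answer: -2784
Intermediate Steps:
W(J) = 2*J
M = 24 (M = -24*(-1) = -4*(-6) = 24)
(29*M)*W(-2) = (29*24)*(2*(-2)) = 696*(-4) = -2784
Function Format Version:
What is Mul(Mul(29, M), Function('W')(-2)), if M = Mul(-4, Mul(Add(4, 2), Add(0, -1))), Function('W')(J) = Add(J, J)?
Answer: -2784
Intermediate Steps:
Function('W')(J) = Mul(2, J)
M = 24 (M = Mul(-4, Mul(6, -1)) = Mul(-4, -6) = 24)
Mul(Mul(29, M), Function('W')(-2)) = Mul(Mul(29, 24), Mul(2, -2)) = Mul(696, -4) = -2784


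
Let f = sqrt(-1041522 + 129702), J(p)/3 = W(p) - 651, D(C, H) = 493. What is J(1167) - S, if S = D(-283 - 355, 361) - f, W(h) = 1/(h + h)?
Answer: -1902987/778 + 2*I*sqrt(227955) ≈ -2446.0 + 954.89*I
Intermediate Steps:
W(h) = 1/(2*h)
J(p) = -1953 + 3/(2*p) (J(p) = 3*(1/(2*p) - 651) = 3*(-651 + 1/(2*p)) = -1953 + 3/(2*p))
f = 2*I*sqrt(227955) (f = sqrt(-911820) = 2*I*sqrt(227955) ≈ 954.89*I)
S = 493 - 2*I*sqrt(227955) ≈ 493.0 - 954.89*I
J(1167) - S = (-1953 + (3/2)/1167) - (493 - 2*I*sqrt(227955)) = (-1953 + (3/2)*(1/1167)) + (-493 + 2*I*sqrt(227955)) = (-1953 + 1/778) + (-493 + 2*I*sqrt(227955)) = -1519433/778 + (-493 + 2*I*sqrt(227955)) = -1902987/778 + 2*I*sqrt(227955)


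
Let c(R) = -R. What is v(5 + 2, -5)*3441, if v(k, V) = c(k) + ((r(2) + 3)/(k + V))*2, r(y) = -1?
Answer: -17205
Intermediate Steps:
v(k, V) = -k + 4/(V + k) (v(k, V) = -k + ((-1 + 3)/(k + V))*2 = -k + (2/(V + k))*2 = -k + 4/(V + k))
v(5 + 2, -5)*3441 = ((4 - (5 + 2)² - 1*(-5)*(5 + 2))/(-5 + (5 + 2)))*3441 = ((4 - 1*7² - 1*(-5)*7)/(-5 + 7))*3441 = ((4 - 1*49 + 35)/2)*3441 = ((4 - 49 + 35)/2)*3441 = ((½)*(-10))*3441 = -5*3441 = -17205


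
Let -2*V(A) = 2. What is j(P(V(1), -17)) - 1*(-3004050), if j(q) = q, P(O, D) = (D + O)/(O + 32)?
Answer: 93125532/31 ≈ 3.0040e+6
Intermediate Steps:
V(A) = -1 (V(A) = -½*2 = -1)
P(O, D) = (D + O)/(32 + O)
j(P(V(1), -17)) - 1*(-3004050) = (-17 - 1)/(32 - 1) - 1*(-3004050) = -18/31 + 3004050 = 93125532/31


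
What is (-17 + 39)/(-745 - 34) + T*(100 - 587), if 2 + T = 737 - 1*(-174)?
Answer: -344850079/779 ≈ -4.4268e+5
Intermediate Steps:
T = 909 (T = -2 + (737 - 1*(-174)) = -2 + (737 + 174) = -2 + 911 = 909)
(-17 + 39)/(-745 - 34) + T*(100 - 587) = (-17 + 39)/(-745 - 34) + 909*(100 - 587) = 22/(-779) + 909*(-487) = 22*(-1/779) - 442683 = -22/779 - 442683 = -344850079/779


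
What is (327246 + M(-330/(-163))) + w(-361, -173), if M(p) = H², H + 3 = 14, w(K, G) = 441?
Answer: 327808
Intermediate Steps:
H = 11 (H = -3 + 14 = 11)
M(p) = 121 (M(p) = 11² = 121)
(327246 + M(-330/(-163))) + w(-361, -173) = (327246 + 121) + 441 = 327367 + 441 = 327808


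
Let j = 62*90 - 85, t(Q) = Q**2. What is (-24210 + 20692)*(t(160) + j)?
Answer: -109392210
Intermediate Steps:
j = 5495 (j = 5580 - 85 = 5495)
(-24210 + 20692)*(t(160) + j) = (-24210 + 20692)*(160**2 + 5495) = -3518*(25600 + 5495) = -3518*31095 = -109392210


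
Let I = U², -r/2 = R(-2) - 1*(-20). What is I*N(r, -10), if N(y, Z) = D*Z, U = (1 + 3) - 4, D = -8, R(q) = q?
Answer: 0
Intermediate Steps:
r = -36 (r = -2*(-2 - 1*(-20)) = -2*(-2 + 20) = -2*18 = -36)
U = 0 (U = 4 - 4 = 0)
N(y, Z) = -8*Z
I = 0 (I = 0² = 0)
I*N(r, -10) = 0*(-8*(-10)) = 0*80 = 0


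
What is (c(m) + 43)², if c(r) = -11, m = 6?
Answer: 1024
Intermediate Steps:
(c(m) + 43)² = (-11 + 43)² = 32² = 1024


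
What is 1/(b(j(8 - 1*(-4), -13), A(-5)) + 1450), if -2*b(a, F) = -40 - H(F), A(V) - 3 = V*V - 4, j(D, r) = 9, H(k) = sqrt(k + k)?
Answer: 245/360148 - sqrt(3)/1080444 ≈ 0.00067867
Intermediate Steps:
H(k) = sqrt(2)*sqrt(k) (H(k) = sqrt(2*k) = sqrt(2)*sqrt(k))
A(V) = -1 + V**2 (A(V) = 3 + (V*V - 4) = 3 + (V**2 - 4) = 3 + (-4 + V**2) = -1 + V**2)
b(a, F) = 20 + sqrt(2)*sqrt(F)/2 (b(a, F) = -(-40 - sqrt(2)*sqrt(F))/2 = 20 + sqrt(2)*sqrt(F)/2)
1/(b(j(8 - 1*(-4), -13), A(-5)) + 1450) = 1/((20 + sqrt(2)*sqrt(-1 + (-5)**2)/2) + 1450) = 1/((20 + sqrt(2)*sqrt(-1 + 25)/2) + 1450) = 1/((20 + sqrt(2)*sqrt(24)/2) + 1450) = 1/((20 + sqrt(2)*(2*sqrt(6))/2) + 1450) = 1/((20 + 2*sqrt(3)) + 1450) = 1/(1470 + 2*sqrt(3))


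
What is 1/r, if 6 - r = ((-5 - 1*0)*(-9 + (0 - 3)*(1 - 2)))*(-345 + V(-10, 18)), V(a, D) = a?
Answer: 1/10656 ≈ 9.3844e-5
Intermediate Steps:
r = 10656 (r = 6 - (-5 - 1*0)*(-9 + (0 - 3)*(1 - 2))*(-345 - 10) = 6 - (-5 + 0)*(-9 - 3*(-1))*(-355) = 6 - (-5*(-9 + 3))*(-355) = 6 - (-5*(-6))*(-355) = 6 - 30*(-355) = 6 - 1*(-10650) = 6 + 10650 = 10656)
1/r = 1/10656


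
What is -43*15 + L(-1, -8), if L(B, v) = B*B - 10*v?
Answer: -564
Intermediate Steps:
L(B, v) = B² - 10*v
-43*15 + L(-1, -8) = -43*15 + ((-1)² - 10*(-8)) = -645 + (1 + 80) = -645 + 81 = -564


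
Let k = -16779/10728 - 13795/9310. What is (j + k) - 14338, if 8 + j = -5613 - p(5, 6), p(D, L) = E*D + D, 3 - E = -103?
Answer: -68239912639/3329256 ≈ -20497.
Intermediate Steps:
E = 106 (E = 3 - 1*(-103) = 3 + 103 = 106)
k = -10140175/3329256 (k = -16779*1/10728 - 13795*1/9310 = -5593/3576 - 2759/1862 = -10140175/3329256 ≈ -3.0458)
p(D, L) = 107*D (p(D, L) = 106*D + D = 107*D)
j = -6156 (j = -8 + (-5613 - 107*5) = -8 + (-5613 - 1*535) = -8 + (-5613 - 535) = -8 - 6148 = -6156)
(j + k) - 14338 = (-6156 - 10140175/3329256) - 14338 = -20505040111/3329256 - 14338 = -68239912639/3329256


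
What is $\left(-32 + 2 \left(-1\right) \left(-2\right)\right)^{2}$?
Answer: $784$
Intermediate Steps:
$\left(-32 + 2 \left(-1\right) \left(-2\right)\right)^{2} = \left(-32 - -4\right)^{2} = \left(-32 + 4\right)^{2} = \left(-28\right)^{2} = 784$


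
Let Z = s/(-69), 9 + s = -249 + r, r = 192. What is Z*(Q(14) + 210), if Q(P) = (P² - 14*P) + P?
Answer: 4928/23 ≈ 214.26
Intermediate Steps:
s = -66 (s = -9 + (-249 + 192) = -9 - 57 = -66)
Q(P) = P² - 13*P
Z = 22/23 (Z = -66/(-69) = -66*(-1/69) = 22/23 ≈ 0.95652)
Z*(Q(14) + 210) = 22*(14*(-13 + 14) + 210)/23 = 22*(14*1 + 210)/23 = 22*(14 + 210)/23 = (22/23)*224 = 4928/23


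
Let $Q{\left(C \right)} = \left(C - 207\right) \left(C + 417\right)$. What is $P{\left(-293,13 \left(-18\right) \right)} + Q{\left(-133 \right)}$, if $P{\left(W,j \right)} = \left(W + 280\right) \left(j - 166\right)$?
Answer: $-91360$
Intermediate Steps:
$Q{\left(C \right)} = \left(-207 + C\right) \left(417 + C\right)$
$P{\left(W,j \right)} = \left(-166 + j\right) \left(280 + W\right)$ ($P{\left(W,j \right)} = \left(280 + W\right) \left(-166 + j\right) = \left(-166 + j\right) \left(280 + W\right)$)
$P{\left(-293,13 \left(-18\right) \right)} + Q{\left(-133 \right)} = \left(-46480 - -48638 + 280 \cdot 13 \left(-18\right) - 293 \cdot 13 \left(-18\right)\right) + \left(-86319 + \left(-133\right)^{2} + 210 \left(-133\right)\right) = \left(-46480 + 48638 + 280 \left(-234\right) - -68562\right) - 96560 = \left(-46480 + 48638 - 65520 + 68562\right) - 96560 = 5200 - 96560 = -91360$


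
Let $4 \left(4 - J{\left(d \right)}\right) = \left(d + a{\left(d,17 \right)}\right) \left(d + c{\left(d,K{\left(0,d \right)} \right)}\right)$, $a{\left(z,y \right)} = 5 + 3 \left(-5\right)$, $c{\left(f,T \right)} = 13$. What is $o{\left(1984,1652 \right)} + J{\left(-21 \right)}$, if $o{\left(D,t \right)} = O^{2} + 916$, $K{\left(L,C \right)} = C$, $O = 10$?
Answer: $958$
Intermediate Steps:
$a{\left(z,y \right)} = -10$ ($a{\left(z,y \right)} = 5 - 15 = -10$)
$o{\left(D,t \right)} = 1016$ ($o{\left(D,t \right)} = 10^{2} + 916 = 100 + 916 = 1016$)
$J{\left(d \right)} = 4 - \frac{\left(-10 + d\right) \left(13 + d\right)}{4}$ ($J{\left(d \right)} = 4 - \frac{\left(d - 10\right) \left(d + 13\right)}{4} = 4 - \frac{\left(-10 + d\right) \left(13 + d\right)}{4}$)
$o{\left(1984,1652 \right)} + J{\left(-21 \right)} = 1016 - \left(- \frac{209}{4} + \frac{441}{4}\right) = 1016 + \left(\frac{73}{2} + \frac{63}{4} - \frac{441}{4}\right) = 1016 - 58 = 958$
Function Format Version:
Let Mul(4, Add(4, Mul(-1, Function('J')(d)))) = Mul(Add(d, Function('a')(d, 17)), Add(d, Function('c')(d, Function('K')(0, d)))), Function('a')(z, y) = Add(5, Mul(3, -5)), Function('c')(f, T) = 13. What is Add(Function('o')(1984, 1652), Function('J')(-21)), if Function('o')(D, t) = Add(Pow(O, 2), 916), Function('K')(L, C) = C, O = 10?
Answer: 958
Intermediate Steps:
Function('a')(z, y) = -10 (Function('a')(z, y) = Add(5, -15) = -10)
Function('o')(D, t) = 1016 (Function('o')(D, t) = Add(Pow(10, 2), 916) = Add(100, 916) = 1016)
Function('J')(d) = Add(4, Mul(Rational(-1, 4), Add(-10, d), Add(13, d))) (Function('J')(d) = Add(4, Mul(Rational(-1, 4), Mul(Add(d, -10), Add(d, 13)))) = Add(4, Mul(Rational(-1, 4), Mul(Add(-10, d), Add(13, d)))) = Add(4, Mul(Rational(-1, 4), Add(-10, d), Add(13, d))))
Add(Function('o')(1984, 1652), Function('J')(-21)) = Add(1016, Add(Rational(73, 2), Mul(Rational(-3, 4), -21), Mul(Rational(-1, 4), Pow(-21, 2)))) = Add(1016, Add(Rational(73, 2), Rational(63, 4), Mul(Rational(-1, 4), 441))) = Add(1016, Add(Rational(73, 2), Rational(63, 4), Rational(-441, 4))) = Add(1016, -58) = 958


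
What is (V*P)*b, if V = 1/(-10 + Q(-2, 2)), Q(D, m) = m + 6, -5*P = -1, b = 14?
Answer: -7/5 ≈ -1.4000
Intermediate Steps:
P = 1/5 (P = -1/5*(-1) = 1/5 ≈ 0.20000)
Q(D, m) = 6 + m
V = -1/2 (V = 1/(-10 + (6 + 2)) = 1/(-10 + 8) = 1/(-2) = -1/2 ≈ -0.50000)
(V*P)*b = -1/2*1/5*14 = -1/10*14 = -7/5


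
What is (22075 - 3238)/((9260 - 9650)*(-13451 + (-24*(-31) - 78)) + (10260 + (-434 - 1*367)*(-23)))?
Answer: 6279/1671611 ≈ 0.0037563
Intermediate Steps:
(22075 - 3238)/((9260 - 9650)*(-13451 + (-24*(-31) - 78)) + (10260 + (-434 - 1*367)*(-23))) = 18837/(-390*(-13451 + (744 - 78)) + (10260 + (-434 - 367)*(-23))) = 18837/(-390*(-13451 + 666) + (10260 - 801*(-23))) = 18837/(-390*(-12785) + (10260 + 18423)) = 18837/(4986150 + 28683) = 18837/5014833 = 18837*(1/5014833) = 6279/1671611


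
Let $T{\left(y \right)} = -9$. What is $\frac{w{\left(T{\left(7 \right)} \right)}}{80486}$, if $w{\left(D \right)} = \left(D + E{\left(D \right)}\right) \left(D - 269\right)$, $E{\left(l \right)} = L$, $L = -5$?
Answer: $\frac{278}{5749} \approx 0.048356$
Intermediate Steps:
$E{\left(l \right)} = -5$
$w{\left(D \right)} = \left(-269 + D\right) \left(-5 + D\right)$ ($w{\left(D \right)} = \left(D - 5\right) \left(D - 269\right) = \left(-5 + D\right) \left(-269 + D\right) = \left(-269 + D\right) \left(-5 + D\right)$)
$\frac{w{\left(T{\left(7 \right)} \right)}}{80486} = \frac{1345 + \left(-9\right)^{2} - -2466}{80486} = \left(1345 + 81 + 2466\right) \frac{1}{80486} = 3892 \cdot \frac{1}{80486} = \frac{278}{5749}$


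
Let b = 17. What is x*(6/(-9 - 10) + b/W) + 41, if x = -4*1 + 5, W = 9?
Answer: 7280/171 ≈ 42.573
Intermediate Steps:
x = 1 (x = -4 + 5 = 1)
x*(6/(-9 - 10) + b/W) + 41 = 1*(6/(-9 - 10) + 17/9) + 41 = 1*(6/(-19) + 17*(1/9)) + 41 = 1*(6*(-1/19) + 17/9) + 41 = 1*(-6/19 + 17/9) + 41 = 1*(269/171) + 41 = 269/171 + 41 = 7280/171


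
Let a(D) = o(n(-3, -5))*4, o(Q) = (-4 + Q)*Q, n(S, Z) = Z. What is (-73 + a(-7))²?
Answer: 11449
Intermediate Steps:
o(Q) = Q*(-4 + Q)
a(D) = 180 (a(D) = -5*(-4 - 5)*4 = -5*(-9)*4 = 45*4 = 180)
(-73 + a(-7))² = (-73 + 180)² = 107² = 11449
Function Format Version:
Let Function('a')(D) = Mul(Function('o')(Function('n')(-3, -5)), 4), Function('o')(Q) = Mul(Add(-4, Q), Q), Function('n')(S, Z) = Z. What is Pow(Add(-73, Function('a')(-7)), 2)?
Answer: 11449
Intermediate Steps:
Function('o')(Q) = Mul(Q, Add(-4, Q))
Function('a')(D) = 180 (Function('a')(D) = Mul(Mul(-5, Add(-4, -5)), 4) = Mul(Mul(-5, -9), 4) = Mul(45, 4) = 180)
Pow(Add(-73, Function('a')(-7)), 2) = Pow(Add(-73, 180), 2) = Pow(107, 2) = 11449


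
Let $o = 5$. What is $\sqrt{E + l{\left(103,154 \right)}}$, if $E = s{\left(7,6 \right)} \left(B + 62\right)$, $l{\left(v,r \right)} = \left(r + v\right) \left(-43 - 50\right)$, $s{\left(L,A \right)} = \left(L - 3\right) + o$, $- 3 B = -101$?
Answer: $48 i \sqrt{10} \approx 151.79 i$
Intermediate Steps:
$B = \frac{101}{3}$ ($B = \left(- \frac{1}{3}\right) \left(-101\right) = \frac{101}{3} \approx 33.667$)
$s{\left(L,A \right)} = 2 + L$ ($s{\left(L,A \right)} = \left(L - 3\right) + 5 = \left(-3 + L\right) + 5 = 2 + L$)
$l{\left(v,r \right)} = - 93 r - 93 v$ ($l{\left(v,r \right)} = \left(r + v\right) \left(-93\right) = - 93 r - 93 v$)
$E = 861$ ($E = \left(2 + 7\right) \left(\frac{101}{3} + 62\right) = 9 \cdot \frac{287}{3} = 861$)
$\sqrt{E + l{\left(103,154 \right)}} = \sqrt{861 - 23901} = \sqrt{-23040} = 48 i \sqrt{10}$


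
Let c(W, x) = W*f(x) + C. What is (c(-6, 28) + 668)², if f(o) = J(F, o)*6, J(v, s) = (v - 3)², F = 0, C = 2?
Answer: 119716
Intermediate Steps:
J(v, s) = (-3 + v)²
f(o) = 54 (f(o) = (-3 + 0)²*6 = (-3)²*6 = 9*6 = 54)
c(W, x) = 2 + 54*W (c(W, x) = W*54 + 2 = 54*W + 2 = 2 + 54*W)
(c(-6, 28) + 668)² = ((2 + 54*(-6)) + 668)² = ((2 - 324) + 668)² = (-322 + 668)² = 346² = 119716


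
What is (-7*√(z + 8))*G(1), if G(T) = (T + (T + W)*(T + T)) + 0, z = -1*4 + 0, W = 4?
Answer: -154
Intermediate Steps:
z = -4 (z = -4 + 0 = -4)
G(T) = T + 2*T*(4 + T) (G(T) = (T + (T + 4)*(T + T)) + 0 = (T + (4 + T)*(2*T)) + 0 = (T + 2*T*(4 + T)) + 0 = T + 2*T*(4 + T))
(-7*√(z + 8))*G(1) = (-7*√(-4 + 8))*(1*(9 + 2*1)) = (-7*√4)*(1*(9 + 2)) = (-7*2)*(1*11) = -14*11 = -154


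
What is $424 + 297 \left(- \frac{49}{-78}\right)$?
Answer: $\frac{15875}{26} \approx 610.58$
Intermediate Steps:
$424 + 297 \left(- \frac{49}{-78}\right) = 424 + 297 \left(\left(-49\right) \left(- \frac{1}{78}\right)\right) = 424 + 297 \cdot \frac{49}{78} = 424 + \frac{4851}{26} = \frac{15875}{26}$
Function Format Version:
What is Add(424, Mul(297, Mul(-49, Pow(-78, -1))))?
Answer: Rational(15875, 26) ≈ 610.58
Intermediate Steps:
Add(424, Mul(297, Mul(-49, Pow(-78, -1)))) = Add(424, Mul(297, Mul(-49, Rational(-1, 78)))) = Add(424, Mul(297, Rational(49, 78))) = Add(424, Rational(4851, 26)) = Rational(15875, 26)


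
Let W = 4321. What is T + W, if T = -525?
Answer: 3796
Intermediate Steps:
T + W = -525 + 4321 = 3796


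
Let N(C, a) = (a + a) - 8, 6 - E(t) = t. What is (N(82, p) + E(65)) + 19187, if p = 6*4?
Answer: 19168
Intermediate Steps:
p = 24
E(t) = 6 - t
N(C, a) = -8 + 2*a (N(C, a) = 2*a - 8 = -8 + 2*a)
(N(82, p) + E(65)) + 19187 = ((-8 + 2*24) + (6 - 1*65)) + 19187 = ((-8 + 48) + (6 - 65)) + 19187 = (40 - 59) + 19187 = -19 + 19187 = 19168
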